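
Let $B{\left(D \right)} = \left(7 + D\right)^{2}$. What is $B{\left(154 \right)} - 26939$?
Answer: $-1018$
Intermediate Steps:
$B{\left(154 \right)} - 26939 = \left(7 + 154\right)^{2} - 26939 = 161^{2} - 26939 = 25921 - 26939 = -1018$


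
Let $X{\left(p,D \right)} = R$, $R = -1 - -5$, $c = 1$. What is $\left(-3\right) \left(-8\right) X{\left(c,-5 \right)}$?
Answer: $96$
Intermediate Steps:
$R = 4$ ($R = -1 + 5 = 4$)
$X{\left(p,D \right)} = 4$
$\left(-3\right) \left(-8\right) X{\left(c,-5 \right)} = \left(-3\right) \left(-8\right) 4 = 24 \cdot 4 = 96$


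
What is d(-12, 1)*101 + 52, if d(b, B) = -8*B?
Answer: -756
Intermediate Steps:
d(-12, 1)*101 + 52 = -8*1*101 + 52 = -8*101 + 52 = -808 + 52 = -756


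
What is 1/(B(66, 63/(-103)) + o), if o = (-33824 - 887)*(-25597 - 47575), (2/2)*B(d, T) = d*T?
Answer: 103/261606944918 ≈ 3.9372e-10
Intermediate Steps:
B(d, T) = T*d (B(d, T) = d*T = T*d)
o = 2539873292 (o = -34711*(-73172) = 2539873292)
1/(B(66, 63/(-103)) + o) = 1/((63/(-103))*66 + 2539873292) = 1/((63*(-1/103))*66 + 2539873292) = 1/(-63/103*66 + 2539873292) = 1/(-4158/103 + 2539873292) = 1/(261606944918/103) = 103/261606944918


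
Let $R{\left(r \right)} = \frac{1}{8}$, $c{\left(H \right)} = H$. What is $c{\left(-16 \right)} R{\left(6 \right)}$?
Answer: $-2$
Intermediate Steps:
$R{\left(r \right)} = \frac{1}{8}$
$c{\left(-16 \right)} R{\left(6 \right)} = \left(-16\right) \frac{1}{8} = -2$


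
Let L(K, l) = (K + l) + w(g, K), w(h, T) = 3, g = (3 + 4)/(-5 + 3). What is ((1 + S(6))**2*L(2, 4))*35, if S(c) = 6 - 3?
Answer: 5040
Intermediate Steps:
g = -7/2 (g = 7/(-2) = 7*(-1/2) = -7/2 ≈ -3.5000)
L(K, l) = 3 + K + l (L(K, l) = (K + l) + 3 = 3 + K + l)
S(c) = 3
((1 + S(6))**2*L(2, 4))*35 = ((1 + 3)**2*(3 + 2 + 4))*35 = (4**2*9)*35 = (16*9)*35 = 144*35 = 5040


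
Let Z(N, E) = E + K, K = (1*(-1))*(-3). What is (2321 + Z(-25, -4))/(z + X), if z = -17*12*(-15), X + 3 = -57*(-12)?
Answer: 80/129 ≈ 0.62016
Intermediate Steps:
X = 681 (X = -3 - 57*(-12) = -3 + 684 = 681)
K = 3 (K = -1*(-3) = 3)
Z(N, E) = 3 + E (Z(N, E) = E + 3 = 3 + E)
z = 3060 (z = -204*(-15) = 3060)
(2321 + Z(-25, -4))/(z + X) = (2321 + (3 - 4))/(3060 + 681) = (2321 - 1)/3741 = 2320*(1/3741) = 80/129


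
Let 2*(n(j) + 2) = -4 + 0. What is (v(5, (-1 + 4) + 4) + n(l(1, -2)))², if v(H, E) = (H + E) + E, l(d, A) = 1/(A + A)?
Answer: 225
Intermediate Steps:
l(d, A) = 1/(2*A)
v(H, E) = H + 2*E (v(H, E) = (E + H) + E = H + 2*E)
n(j) = -4 (n(j) = -2 + (-4 + 0)/2 = -2 + (½)*(-4) = -2 - 2 = -4)
(v(5, (-1 + 4) + 4) + n(l(1, -2)))² = ((5 + 2*((-1 + 4) + 4)) - 4)² = ((5 + 2*(3 + 4)) - 4)² = ((5 + 2*7) - 4)² = ((5 + 14) - 4)² = (19 - 4)² = 15² = 225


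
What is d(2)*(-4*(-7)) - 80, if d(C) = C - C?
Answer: -80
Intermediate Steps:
d(C) = 0
d(2)*(-4*(-7)) - 80 = 0*(-4*(-7)) - 80 = 0*28 - 80 = 0 - 80 = -80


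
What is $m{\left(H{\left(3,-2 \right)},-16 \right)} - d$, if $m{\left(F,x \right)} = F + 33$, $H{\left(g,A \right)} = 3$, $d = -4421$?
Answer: $4457$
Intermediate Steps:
$m{\left(F,x \right)} = 33 + F$
$m{\left(H{\left(3,-2 \right)},-16 \right)} - d = \left(33 + 3\right) - -4421 = 36 + 4421 = 4457$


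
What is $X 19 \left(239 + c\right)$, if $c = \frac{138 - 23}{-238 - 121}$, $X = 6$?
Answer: $\frac{9768204}{359} \approx 27209.0$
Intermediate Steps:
$c = - \frac{115}{359}$ ($c = \frac{115}{-359} = 115 \left(- \frac{1}{359}\right) = - \frac{115}{359} \approx -0.32033$)
$X 19 \left(239 + c\right) = 6 \cdot 19 \left(239 - \frac{115}{359}\right) = 114 \cdot \frac{85686}{359} = \frac{9768204}{359}$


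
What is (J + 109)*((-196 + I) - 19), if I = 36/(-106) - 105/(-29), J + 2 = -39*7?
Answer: 54018392/1537 ≈ 35145.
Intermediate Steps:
J = -275 (J = -2 - 39*7 = -2 - 273 = -275)
I = 5043/1537 (I = 36*(-1/106) - 105*(-1/29) = -18/53 + 105/29 = 5043/1537 ≈ 3.2811)
(J + 109)*((-196 + I) - 19) = (-275 + 109)*((-196 + 5043/1537) - 19) = -166*(-296209/1537 - 19) = -166*(-325412/1537) = 54018392/1537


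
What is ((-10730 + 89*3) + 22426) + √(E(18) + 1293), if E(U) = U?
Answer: 11963 + √1311 ≈ 11999.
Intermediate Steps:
((-10730 + 89*3) + 22426) + √(E(18) + 1293) = ((-10730 + 89*3) + 22426) + √(18 + 1293) = ((-10730 + 267) + 22426) + √1311 = (-10463 + 22426) + √1311 = 11963 + √1311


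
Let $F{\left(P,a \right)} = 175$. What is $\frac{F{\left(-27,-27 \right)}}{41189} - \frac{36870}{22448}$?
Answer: $- \frac{757355015}{462305336} \approx -1.6382$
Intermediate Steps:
$\frac{F{\left(-27,-27 \right)}}{41189} - \frac{36870}{22448} = \frac{175}{41189} - \frac{36870}{22448} = 175 \cdot \frac{1}{41189} - \frac{18435}{11224} = \frac{175}{41189} - \frac{18435}{11224} = - \frac{757355015}{462305336}$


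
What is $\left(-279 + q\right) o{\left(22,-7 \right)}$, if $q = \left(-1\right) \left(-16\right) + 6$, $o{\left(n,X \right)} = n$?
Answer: $-5654$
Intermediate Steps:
$q = 22$ ($q = 16 + 6 = 22$)
$\left(-279 + q\right) o{\left(22,-7 \right)} = \left(-279 + 22\right) 22 = \left(-257\right) 22 = -5654$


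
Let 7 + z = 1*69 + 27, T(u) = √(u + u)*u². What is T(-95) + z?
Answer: 89 + 9025*I*√190 ≈ 89.0 + 1.244e+5*I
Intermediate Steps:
T(u) = √2*u^(5/2) (T(u) = √(2*u)*u² = (√2*√u)*u² = √2*u^(5/2))
z = 89 (z = -7 + (1*69 + 27) = -7 + (69 + 27) = -7 + 96 = 89)
T(-95) + z = √2*(-95)^(5/2) + 89 = √2*(9025*I*√95) + 89 = 9025*I*√190 + 89 = 89 + 9025*I*√190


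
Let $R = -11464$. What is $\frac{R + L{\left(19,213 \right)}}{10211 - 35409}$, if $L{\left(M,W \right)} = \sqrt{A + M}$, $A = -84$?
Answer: $\frac{5732}{12599} - \frac{i \sqrt{65}}{25198} \approx 0.45496 - 0.00031996 i$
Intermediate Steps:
$L{\left(M,W \right)} = \sqrt{-84 + M}$
$\frac{R + L{\left(19,213 \right)}}{10211 - 35409} = \frac{-11464 + \sqrt{-84 + 19}}{10211 - 35409} = \frac{-11464 + \sqrt{-65}}{-25198} = \left(-11464 + i \sqrt{65}\right) \left(- \frac{1}{25198}\right) = \frac{5732}{12599} - \frac{i \sqrt{65}}{25198}$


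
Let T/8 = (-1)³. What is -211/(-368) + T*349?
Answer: -1027245/368 ≈ -2791.4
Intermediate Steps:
T = -8 (T = 8*(-1)³ = 8*(-1) = -8)
-211/(-368) + T*349 = -211/(-368) - 8*349 = -211*(-1/368) - 2792 = 211/368 - 2792 = -1027245/368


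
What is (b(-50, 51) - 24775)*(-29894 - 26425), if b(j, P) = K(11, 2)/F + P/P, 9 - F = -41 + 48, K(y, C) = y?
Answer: 2789874303/2 ≈ 1.3949e+9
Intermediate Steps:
F = 2 (F = 9 - (-41 + 48) = 9 - 1*7 = 9 - 7 = 2)
b(j, P) = 13/2 (b(j, P) = 11/2 + P/P = 11*(½) + 1 = 11/2 + 1 = 13/2)
(b(-50, 51) - 24775)*(-29894 - 26425) = (13/2 - 24775)*(-29894 - 26425) = -49537/2*(-56319) = 2789874303/2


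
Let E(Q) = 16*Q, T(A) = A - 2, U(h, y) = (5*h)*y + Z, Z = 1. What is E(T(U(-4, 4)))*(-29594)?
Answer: 38353824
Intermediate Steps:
U(h, y) = 1 + 5*h*y (U(h, y) = (5*h)*y + 1 = 5*h*y + 1 = 1 + 5*h*y)
T(A) = -2 + A
E(T(U(-4, 4)))*(-29594) = (16*(-2 + (1 + 5*(-4)*4)))*(-29594) = (16*(-2 + (1 - 80)))*(-29594) = (16*(-2 - 79))*(-29594) = (16*(-81))*(-29594) = -1296*(-29594) = 38353824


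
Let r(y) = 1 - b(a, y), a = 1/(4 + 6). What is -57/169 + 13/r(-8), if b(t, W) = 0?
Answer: 2140/169 ≈ 12.663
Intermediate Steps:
a = 1/10 ≈ 0.10000
r(y) = 1 (r(y) = 1 - 1*0 = 1 + 0 = 1)
-57/169 + 13/r(-8) = -57/169 + 13/1 = -57*1/169 + 13*1 = -57/169 + 13 = 2140/169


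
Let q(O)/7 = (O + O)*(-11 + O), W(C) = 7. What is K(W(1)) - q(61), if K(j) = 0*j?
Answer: -42700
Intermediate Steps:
K(j) = 0
q(O) = 14*O*(-11 + O) (q(O) = 7*((O + O)*(-11 + O)) = 7*((2*O)*(-11 + O)) = 7*(2*O*(-11 + O)) = 14*O*(-11 + O))
K(W(1)) - q(61) = 0 - 14*61*(-11 + 61) = 0 - 14*61*50 = 0 - 1*42700 = 0 - 42700 = -42700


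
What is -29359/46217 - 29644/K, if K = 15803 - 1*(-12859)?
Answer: -1105772203/662335827 ≈ -1.6695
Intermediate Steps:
K = 28662 (K = 15803 + 12859 = 28662)
-29359/46217 - 29644/K = -29359/46217 - 29644/28662 = -29359*1/46217 - 29644*1/28662 = -29359/46217 - 14822/14331 = -1105772203/662335827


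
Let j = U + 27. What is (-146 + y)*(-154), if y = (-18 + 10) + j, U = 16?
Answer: 17094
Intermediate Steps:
j = 43 (j = 16 + 27 = 43)
y = 35 (y = (-18 + 10) + 43 = -8 + 43 = 35)
(-146 + y)*(-154) = (-146 + 35)*(-154) = -111*(-154) = 17094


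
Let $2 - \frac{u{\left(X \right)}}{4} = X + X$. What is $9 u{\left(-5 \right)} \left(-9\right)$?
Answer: $-3888$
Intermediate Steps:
$u{\left(X \right)} = 8 - 8 X$ ($u{\left(X \right)} = 8 - 4 \left(X + X\right) = 8 - 4 \cdot 2 X = 8 - 8 X$)
$9 u{\left(-5 \right)} \left(-9\right) = 9 \left(8 - -40\right) \left(-9\right) = 9 \left(8 + 40\right) \left(-9\right) = 9 \cdot 48 \left(-9\right) = 432 \left(-9\right) = -3888$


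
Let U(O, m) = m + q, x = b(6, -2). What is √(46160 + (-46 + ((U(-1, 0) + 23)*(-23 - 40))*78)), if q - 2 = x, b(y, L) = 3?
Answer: I*√91478 ≈ 302.45*I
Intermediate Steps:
x = 3
q = 5 (q = 2 + 3 = 5)
U(O, m) = 5 + m (U(O, m) = m + 5 = 5 + m)
√(46160 + (-46 + ((U(-1, 0) + 23)*(-23 - 40))*78)) = √(46160 + (-46 + (((5 + 0) + 23)*(-23 - 40))*78)) = √(46160 + (-46 + ((5 + 23)*(-63))*78)) = √(46160 + (-46 + (28*(-63))*78)) = √(46160 + (-46 - 1764*78)) = √(46160 + (-46 - 137592)) = √(46160 - 137638) = √(-91478) = I*√91478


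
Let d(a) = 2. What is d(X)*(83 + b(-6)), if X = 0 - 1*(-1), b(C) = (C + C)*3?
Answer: 94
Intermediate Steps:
b(C) = 6*C (b(C) = (2*C)*3 = 6*C)
X = 1 (X = 0 + 1 = 1)
d(X)*(83 + b(-6)) = 2*(83 + 6*(-6)) = 2*(83 - 36) = 2*47 = 94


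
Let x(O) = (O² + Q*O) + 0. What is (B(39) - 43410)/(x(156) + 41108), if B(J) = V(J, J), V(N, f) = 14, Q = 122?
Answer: -10849/21119 ≈ -0.51371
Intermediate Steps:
B(J) = 14
x(O) = O² + 122*O (x(O) = (O² + 122*O) + 0 = O² + 122*O)
(B(39) - 43410)/(x(156) + 41108) = (14 - 43410)/(156*(122 + 156) + 41108) = -43396/(156*278 + 41108) = -43396/(43368 + 41108) = -43396/84476 = -43396*1/84476 = -10849/21119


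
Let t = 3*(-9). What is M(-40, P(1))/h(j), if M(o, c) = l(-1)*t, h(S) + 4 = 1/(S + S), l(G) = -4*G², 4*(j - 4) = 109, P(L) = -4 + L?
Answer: -2250/83 ≈ -27.108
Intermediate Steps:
j = 125/4 (j = 4 + (¼)*109 = 4 + 109/4 = 125/4 ≈ 31.250)
t = -27
h(S) = -4 + 1/(2*S) (h(S) = -4 + 1/(S + S) = -4 + 1/(2*S))
M(o, c) = 108 (M(o, c) = -4*(-1)²*(-27) = -4*1*(-27) = -4*(-27) = 108)
M(-40, P(1))/h(j) = 108/(-4 + 1/(2*(125/4))) = 108/(-4 + (½)*(4/125)) = 108/(-4 + 2/125) = 108/(-498/125) = 108*(-125/498) = -2250/83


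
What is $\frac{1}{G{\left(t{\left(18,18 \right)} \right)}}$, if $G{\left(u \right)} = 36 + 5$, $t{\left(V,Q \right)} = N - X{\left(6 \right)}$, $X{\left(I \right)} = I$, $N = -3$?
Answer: $\frac{1}{41} \approx 0.02439$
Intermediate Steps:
$t{\left(V,Q \right)} = -9$ ($t{\left(V,Q \right)} = -3 - 6 = -9$)
$G{\left(u \right)} = 41$
$\frac{1}{G{\left(t{\left(18,18 \right)} \right)}} = \frac{1}{41}$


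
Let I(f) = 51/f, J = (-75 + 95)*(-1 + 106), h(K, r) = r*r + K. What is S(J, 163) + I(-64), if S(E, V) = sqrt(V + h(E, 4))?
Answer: -51/64 + sqrt(2279) ≈ 46.942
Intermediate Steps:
h(K, r) = K + r**2 (h(K, r) = r**2 + K = K + r**2)
J = 2100 (J = 20*105 = 2100)
S(E, V) = sqrt(16 + E + V) (S(E, V) = sqrt(V + (E + 4**2)) = sqrt(V + (E + 16)) = sqrt(V + (16 + E)) = sqrt(16 + E + V))
S(J, 163) + I(-64) = sqrt(16 + 2100 + 163) + 51/(-64) = sqrt(2279) + 51*(-1/64) = sqrt(2279) - 51/64 = -51/64 + sqrt(2279)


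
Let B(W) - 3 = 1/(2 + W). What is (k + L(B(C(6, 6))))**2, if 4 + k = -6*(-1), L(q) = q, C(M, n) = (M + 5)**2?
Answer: 379456/15129 ≈ 25.081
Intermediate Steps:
C(M, n) = (5 + M)**2
B(W) = 3 + 1/(2 + W)
k = 2 (k = -4 - 6*(-1) = -4 + 6 = 2)
(k + L(B(C(6, 6))))**2 = (2 + (7 + 3*(5 + 6)**2)/(2 + (5 + 6)**2))**2 = (2 + (7 + 3*11**2)/(2 + 11**2))**2 = (2 + (7 + 3*121)/(2 + 121))**2 = (2 + (7 + 363)/123)**2 = (2 + (1/123)*370)**2 = (2 + 370/123)**2 = (616/123)**2 = 379456/15129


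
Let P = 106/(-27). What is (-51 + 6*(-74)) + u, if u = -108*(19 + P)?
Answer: -2123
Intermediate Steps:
P = -106/27 (P = 106*(-1/27) = -106/27 ≈ -3.9259)
u = -1628 (u = -108*(19 - 106/27) = -108*407/27 = -1628)
(-51 + 6*(-74)) + u = (-51 + 6*(-74)) - 1628 = (-51 - 444) - 1628 = -495 - 1628 = -2123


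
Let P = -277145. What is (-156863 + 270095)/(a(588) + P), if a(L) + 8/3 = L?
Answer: -339696/829679 ≈ -0.40943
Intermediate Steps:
a(L) = -8/3 + L
(-156863 + 270095)/(a(588) + P) = (-156863 + 270095)/((-8/3 + 588) - 277145) = 113232/(1756/3 - 277145) = 113232/(-829679/3) = 113232*(-3/829679) = -339696/829679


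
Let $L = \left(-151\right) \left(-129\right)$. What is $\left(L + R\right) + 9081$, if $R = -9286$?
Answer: $19274$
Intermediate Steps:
$L = 19479$
$\left(L + R\right) + 9081 = \left(19479 - 9286\right) + 9081 = 10193 + 9081 = 19274$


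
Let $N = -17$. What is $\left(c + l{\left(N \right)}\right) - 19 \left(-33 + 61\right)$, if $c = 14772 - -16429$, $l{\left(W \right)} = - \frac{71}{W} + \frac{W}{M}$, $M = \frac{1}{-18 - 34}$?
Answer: $\frac{536472}{17} \approx 31557.0$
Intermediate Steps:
$M = - \frac{1}{52}$ ($M = \frac{1}{-52} = - \frac{1}{52} \approx -0.019231$)
$l{\left(W \right)} = - \frac{71}{W} - 52 W$ ($l{\left(W \right)} = - \frac{71}{W} + \frac{W}{- \frac{1}{52}} = - \frac{71}{W} + W \left(-52\right) = - \frac{71}{W} - 52 W$)
$c = 31201$ ($c = 14772 + 16429 = 31201$)
$\left(c + l{\left(N \right)}\right) - 19 \left(-33 + 61\right) = \left(31201 - \left(-884 + \frac{71}{-17}\right)\right) - 19 \left(-33 + 61\right) = \left(31201 + \left(\left(-71\right) \left(- \frac{1}{17}\right) + 884\right)\right) - 532 = \left(31201 + \left(\frac{71}{17} + 884\right)\right) - 532 = \left(31201 + \frac{15099}{17}\right) - 532 = \frac{545516}{17} - 532 = \frac{536472}{17}$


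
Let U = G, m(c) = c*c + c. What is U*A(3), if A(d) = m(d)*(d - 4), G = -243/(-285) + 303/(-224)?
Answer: 31923/5320 ≈ 6.0006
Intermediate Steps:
m(c) = c + c**2 (m(c) = c**2 + c = c + c**2)
G = -10641/21280 (G = -243*(-1/285) + 303*(-1/224) = 81/95 - 303/224 = -10641/21280 ≈ -0.50005)
U = -10641/21280 ≈ -0.50005
A(d) = d*(1 + d)*(-4 + d) (A(d) = (d*(1 + d))*(d - 4) = (d*(1 + d))*(-4 + d) = d*(1 + d)*(-4 + d))
U*A(3) = -31923*(1 + 3)*(-4 + 3)/21280 = -31923*4*(-1)/21280 = -10641/21280*(-12) = 31923/5320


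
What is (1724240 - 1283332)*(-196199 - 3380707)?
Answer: -1577086470648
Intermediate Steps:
(1724240 - 1283332)*(-196199 - 3380707) = 440908*(-3576906) = -1577086470648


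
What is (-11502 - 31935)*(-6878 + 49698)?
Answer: -1859972340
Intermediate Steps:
(-11502 - 31935)*(-6878 + 49698) = -43437*42820 = -1859972340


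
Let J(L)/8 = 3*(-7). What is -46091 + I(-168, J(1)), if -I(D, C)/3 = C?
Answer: -45587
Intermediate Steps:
J(L) = -168 (J(L) = 8*(3*(-7)) = 8*(-21) = -168)
I(D, C) = -3*C
-46091 + I(-168, J(1)) = -46091 - 3*(-168) = -46091 + 504 = -45587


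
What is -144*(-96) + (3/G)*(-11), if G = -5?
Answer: 69153/5 ≈ 13831.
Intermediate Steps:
-144*(-96) + (3/G)*(-11) = -144*(-96) + (3/(-5))*(-11) = 13824 + (3*(-1/5))*(-11) = 13824 - 3/5*(-11) = 13824 + 33/5 = 69153/5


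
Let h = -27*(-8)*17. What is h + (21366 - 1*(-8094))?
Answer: 33132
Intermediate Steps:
h = 3672 (h = 216*17 = 3672)
h + (21366 - 1*(-8094)) = 3672 + (21366 - 1*(-8094)) = 3672 + (21366 + 8094) = 3672 + 29460 = 33132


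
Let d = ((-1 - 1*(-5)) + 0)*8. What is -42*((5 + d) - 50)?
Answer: 546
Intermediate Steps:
d = 32 (d = ((-1 + 5) + 0)*8 = (4 + 0)*8 = 4*8 = 32)
-42*((5 + d) - 50) = -42*((5 + 32) - 50) = -42*(37 - 50) = -42*(-13) = 546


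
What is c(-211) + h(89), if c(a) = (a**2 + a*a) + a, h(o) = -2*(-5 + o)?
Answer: 88663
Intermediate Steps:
h(o) = 10 - 2*o
c(a) = a + 2*a**2 (c(a) = (a**2 + a**2) + a = 2*a**2 + a = a + 2*a**2)
c(-211) + h(89) = -211*(1 + 2*(-211)) + (10 - 2*89) = -211*(1 - 422) + (10 - 178) = -211*(-421) - 168 = 88831 - 168 = 88663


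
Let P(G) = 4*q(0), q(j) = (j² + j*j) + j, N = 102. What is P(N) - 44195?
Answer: -44195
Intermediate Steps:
q(j) = j + 2*j² (q(j) = (j² + j²) + j = 2*j² + j = j + 2*j²)
P(G) = 0 (P(G) = 4*(0*(1 + 2*0)) = 4*(0*(1 + 0)) = 4*(0*1) = 4*0 = 0)
P(N) - 44195 = 0 - 44195 = -44195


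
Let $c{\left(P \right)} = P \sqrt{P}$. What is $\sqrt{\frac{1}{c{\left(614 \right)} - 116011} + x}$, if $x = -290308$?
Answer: $\frac{\sqrt{-33678921389 + 178249112 \sqrt{614}}}{\sqrt{116011 - 614 \sqrt{614}}} \approx 538.8 i$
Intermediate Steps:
$c{\left(P \right)} = P^{\frac{3}{2}}$
$\sqrt{\frac{1}{c{\left(614 \right)} - 116011} + x} = \sqrt{\frac{1}{614^{\frac{3}{2}} - 116011} - 290308} = \sqrt{\frac{1}{614 \sqrt{614} - 116011} - 290308} = \sqrt{\frac{1}{-116011 + 614 \sqrt{614}} - 290308} = \sqrt{-290308 + \frac{1}{-116011 + 614 \sqrt{614}}}$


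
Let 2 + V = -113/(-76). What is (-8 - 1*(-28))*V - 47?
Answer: -1088/19 ≈ -57.263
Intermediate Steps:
V = -39/76 (V = -2 - 113/(-76) = -2 - 113*(-1/76) = -2 + 113/76 = -39/76 ≈ -0.51316)
(-8 - 1*(-28))*V - 47 = (-8 - 1*(-28))*(-39/76) - 47 = (-8 + 28)*(-39/76) - 47 = 20*(-39/76) - 47 = -195/19 - 47 = -1088/19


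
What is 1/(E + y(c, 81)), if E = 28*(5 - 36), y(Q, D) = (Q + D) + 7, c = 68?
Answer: -1/712 ≈ -0.0014045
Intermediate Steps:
y(Q, D) = 7 + D + Q (y(Q, D) = (D + Q) + 7 = 7 + D + Q)
E = -868 (E = 28*(-31) = -868)
1/(E + y(c, 81)) = 1/(-868 + (7 + 81 + 68)) = 1/(-868 + 156) = 1/(-712) = -1/712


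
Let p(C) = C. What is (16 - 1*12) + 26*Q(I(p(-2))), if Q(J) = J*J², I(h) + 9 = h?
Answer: -34602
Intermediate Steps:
I(h) = -9 + h
Q(J) = J³
(16 - 1*12) + 26*Q(I(p(-2))) = (16 - 1*12) + 26*(-9 - 2)³ = (16 - 12) + 26*(-11)³ = 4 + 26*(-1331) = 4 - 34606 = -34602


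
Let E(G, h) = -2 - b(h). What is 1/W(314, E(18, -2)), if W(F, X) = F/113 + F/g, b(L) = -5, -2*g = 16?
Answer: -452/16485 ≈ -0.027419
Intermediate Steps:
g = -8 (g = -½*16 = -8)
E(G, h) = 3 (E(G, h) = -2 - 1*(-5) = -2 + 5 = 3)
W(F, X) = -105*F/904 (W(F, X) = F/113 + F/(-8) = F*(1/113) + F*(-⅛) = F/113 - F/8 = -105*F/904)
1/W(314, E(18, -2)) = 1/(-105/904*314) = 1/(-16485/452) = -452/16485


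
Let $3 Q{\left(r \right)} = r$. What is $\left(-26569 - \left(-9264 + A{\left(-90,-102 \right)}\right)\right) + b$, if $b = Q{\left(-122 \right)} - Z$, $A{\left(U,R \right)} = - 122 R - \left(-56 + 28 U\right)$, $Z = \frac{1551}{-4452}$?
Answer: $- \frac{144090397}{4452} \approx -32365.0$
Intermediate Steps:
$Q{\left(r \right)} = \frac{r}{3}$
$Z = - \frac{517}{1484}$ ($Z = 1551 \left(- \frac{1}{4452}\right) = - \frac{517}{1484} \approx -0.34838$)
$A{\left(U,R \right)} = 56 - 122 R - 28 U$ ($A{\left(U,R \right)} = - 122 R - \left(-56 + 28 U\right) = 56 - 122 R - 28 U$)
$b = - \frac{179497}{4452}$ ($b = \frac{1}{3} \left(-122\right) - - \frac{517}{1484} = - \frac{122}{3} + \frac{517}{1484} = - \frac{179497}{4452} \approx -40.318$)
$\left(-26569 - \left(-9264 + A{\left(-90,-102 \right)}\right)\right) + b = \left(-26569 - \left(-9208 + 2520 + 12444\right)\right) - \frac{179497}{4452} = \left(-26569 + \left(9264 - \left(56 + 12444 + 2520\right)\right)\right) - \frac{179497}{4452} = \left(-26569 + \left(9264 - 15020\right)\right) - \frac{179497}{4452} = \left(-26569 - 5756\right) - \frac{179497}{4452} = -32325 - \frac{179497}{4452} = - \frac{144090397}{4452}$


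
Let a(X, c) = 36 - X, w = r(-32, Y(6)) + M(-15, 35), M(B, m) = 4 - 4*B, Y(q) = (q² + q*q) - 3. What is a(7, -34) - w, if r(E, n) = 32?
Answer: -67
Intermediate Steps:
Y(q) = -3 + 2*q² (Y(q) = (q² + q²) - 3 = 2*q² - 3 = -3 + 2*q²)
w = 96 (w = 32 + (4 - 4*(-15)) = 32 + (4 + 60) = 32 + 64 = 96)
a(7, -34) - w = (36 - 1*7) - 1*96 = (36 - 7) - 96 = 29 - 96 = -67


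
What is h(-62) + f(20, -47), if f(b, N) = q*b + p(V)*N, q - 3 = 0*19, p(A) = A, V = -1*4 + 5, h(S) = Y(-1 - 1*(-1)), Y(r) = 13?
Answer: 26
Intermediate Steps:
h(S) = 13
V = 1 (V = -4 + 5 = 1)
q = 3 (q = 3 + 0*19 = 3 + 0 = 3)
f(b, N) = N + 3*b (f(b, N) = 3*b + 1*N = 3*b + N = N + 3*b)
h(-62) + f(20, -47) = 13 + (-47 + 3*20) = 13 + (-47 + 60) = 13 + 13 = 26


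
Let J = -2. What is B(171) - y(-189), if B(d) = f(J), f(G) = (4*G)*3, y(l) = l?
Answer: 165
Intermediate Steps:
f(G) = 12*G
B(d) = -24 (B(d) = 12*(-2) = -24)
B(171) - y(-189) = -24 - 1*(-189) = -24 + 189 = 165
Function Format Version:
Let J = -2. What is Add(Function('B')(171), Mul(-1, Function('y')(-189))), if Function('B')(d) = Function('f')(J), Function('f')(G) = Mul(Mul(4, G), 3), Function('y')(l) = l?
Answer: 165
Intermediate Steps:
Function('f')(G) = Mul(12, G)
Function('B')(d) = -24 (Function('B')(d) = Mul(12, -2) = -24)
Add(Function('B')(171), Mul(-1, Function('y')(-189))) = Add(-24, Mul(-1, -189)) = Add(-24, 189) = 165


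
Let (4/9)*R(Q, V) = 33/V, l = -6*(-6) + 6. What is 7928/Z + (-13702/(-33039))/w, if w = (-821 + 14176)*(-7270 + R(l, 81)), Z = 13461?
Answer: 11301381983149488/19188686172885215 ≈ 0.58896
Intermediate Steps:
l = 42 (l = 36 + 6 = 42)
R(Q, V) = 297/(4*V) (R(Q, V) = 9*(33/V)/4 = 297/(4*V))
w = -1164943295/12 (w = (-821 + 14176)*(-7270 + (297/4)/81) = 13355*(-7270 + (297/4)*(1/81)) = 13355*(-7270 + 11/12) = 13355*(-87229/12) = -1164943295/12 ≈ -9.7079e+7)
7928/Z + (-13702/(-33039))/w = 7928/13461 + (-13702/(-33039))/(-1164943295/12) = 7928*(1/13461) - 13702*(-1/33039)*(-12/1164943295) = 7928/13461 + (13702/33039)*(-12/1164943295) = 7928/13461 - 54808/12829520507835 = 11301381983149488/19188686172885215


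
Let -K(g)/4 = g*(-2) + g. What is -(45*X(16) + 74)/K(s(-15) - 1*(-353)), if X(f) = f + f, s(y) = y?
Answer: -757/676 ≈ -1.1198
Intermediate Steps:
X(f) = 2*f
K(g) = 4*g (K(g) = -4*(g*(-2) + g) = -4*(-2*g + g) = -(-4)*g = 4*g)
-(45*X(16) + 74)/K(s(-15) - 1*(-353)) = -(45*(2*16) + 74)/(4*(-15 - 1*(-353))) = -(45*32 + 74)/(4*(-15 + 353)) = -(1440 + 74)/(4*338) = -1514/1352 = -1*757/676 = -757/676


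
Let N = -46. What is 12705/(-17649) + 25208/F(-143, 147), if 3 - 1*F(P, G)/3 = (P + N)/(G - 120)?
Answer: 24695269/29415 ≈ 839.55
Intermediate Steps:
F(P, G) = 9 - 3*(-46 + P)/(-120 + G) (F(P, G) = 9 - 3*(P - 46)/(G - 120) = 9 - 3*(-46 + P)/(-120 + G))
12705/(-17649) + 25208/F(-143, 147) = 12705/(-17649) + 25208/((3*(-314 - 1*(-143) + 3*147)/(-120 + 147))) = 12705*(-1/17649) + 25208/((3*(-314 + 143 + 441)/27)) = -4235/5883 + 25208/((3*(1/27)*270)) = -4235/5883 + 25208/30 = -4235/5883 + 25208*(1/30) = -4235/5883 + 12604/15 = 24695269/29415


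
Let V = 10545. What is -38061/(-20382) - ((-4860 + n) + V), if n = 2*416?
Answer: -44263811/6794 ≈ -6515.1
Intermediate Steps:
n = 832
-38061/(-20382) - ((-4860 + n) + V) = -38061/(-20382) - ((-4860 + 832) + 10545) = -38061*(-1/20382) - (-4028 + 10545) = 12687/6794 - 1*6517 = 12687/6794 - 6517 = -44263811/6794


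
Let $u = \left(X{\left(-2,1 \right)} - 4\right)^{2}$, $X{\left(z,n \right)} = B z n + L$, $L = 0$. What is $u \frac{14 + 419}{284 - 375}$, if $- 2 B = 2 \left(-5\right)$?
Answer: $- \frac{12124}{13} \approx -932.62$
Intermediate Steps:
$B = 5$ ($B = - \frac{2 \left(-5\right)}{2} = \left(- \frac{1}{2}\right) \left(-10\right) = 5$)
$X{\left(z,n \right)} = 5 n z$ ($X{\left(z,n \right)} = 5 z n + 0 = 5 n z + 0 = 5 n z$)
$u = 196$ ($u = \left(5 \cdot 1 \left(-2\right) - 4\right)^{2} = \left(-10 - 4\right)^{2} = \left(-14\right)^{2} = 196$)
$u \frac{14 + 419}{284 - 375} = 196 \frac{14 + 419}{284 - 375} = 196 \frac{433}{-91} = 196 \cdot 433 \left(- \frac{1}{91}\right) = 196 \left(- \frac{433}{91}\right) = - \frac{12124}{13}$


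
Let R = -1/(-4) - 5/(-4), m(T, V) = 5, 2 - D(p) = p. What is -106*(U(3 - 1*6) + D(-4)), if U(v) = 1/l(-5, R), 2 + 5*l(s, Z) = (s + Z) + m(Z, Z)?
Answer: 424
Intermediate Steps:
D(p) = 2 - p
R = 3/2 (R = -1*(-1/4) - 5*(-1/4) = 1/4 + 5/4 = 3/2 ≈ 1.5000)
l(s, Z) = 3/5 + Z/5 + s/5 (l(s, Z) = -2/5 + ((s + Z) + 5)/5 = -2/5 + ((Z + s) + 5)/5 = -2/5 + (5 + Z + s)/5 = -2/5 + (1 + Z/5 + s/5) = 3/5 + Z/5 + s/5)
U(v) = -10 (U(v) = 1/(3/5 + (1/5)*(3/2) + (1/5)*(-5)) = 1/(3/5 + 3/10 - 1) = 1/(-1/10) = -10)
-106*(U(3 - 1*6) + D(-4)) = -106*(-10 + (2 - 1*(-4))) = -106*(-10 + (2 + 4)) = -106*(-10 + 6) = -106*(-4) = 424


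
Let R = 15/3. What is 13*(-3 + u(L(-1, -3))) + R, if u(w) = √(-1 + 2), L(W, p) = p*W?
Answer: -21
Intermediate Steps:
L(W, p) = W*p
u(w) = 1 (u(w) = √1 = 1)
R = 5 (R = 15*(⅓) = 5)
13*(-3 + u(L(-1, -3))) + R = 13*(-3 + 1) + 5 = 13*(-2) + 5 = -26 + 5 = -21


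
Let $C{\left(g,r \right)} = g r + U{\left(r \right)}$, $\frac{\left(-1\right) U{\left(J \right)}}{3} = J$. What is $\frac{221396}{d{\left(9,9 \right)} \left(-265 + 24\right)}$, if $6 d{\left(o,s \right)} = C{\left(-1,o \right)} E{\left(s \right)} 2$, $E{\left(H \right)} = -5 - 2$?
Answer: $- \frac{7907}{723} \approx -10.936$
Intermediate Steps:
$U{\left(J \right)} = - 3 J$
$E{\left(H \right)} = -7$ ($E{\left(H \right)} = -5 - 2 = -7$)
$C{\left(g,r \right)} = - 3 r + g r$ ($C{\left(g,r \right)} = g r - 3 r = - 3 r + g r$)
$d{\left(o,s \right)} = \frac{28 o}{3}$ ($d{\left(o,s \right)} = \frac{o \left(-3 - 1\right) \left(-7\right) 2}{6} = \frac{o \left(-4\right) \left(-7\right) 2}{6} = \frac{- 4 o \left(-7\right) 2}{6} = \frac{28 o 2}{6} = \frac{56 o}{6} = \frac{28 o}{3}$)
$\frac{221396}{d{\left(9,9 \right)} \left(-265 + 24\right)} = \frac{221396}{\frac{28}{3} \cdot 9 \left(-265 + 24\right)} = \frac{221396}{84 \left(-241\right)} = \frac{221396}{-20244} = 221396 \left(- \frac{1}{20244}\right) = - \frac{7907}{723}$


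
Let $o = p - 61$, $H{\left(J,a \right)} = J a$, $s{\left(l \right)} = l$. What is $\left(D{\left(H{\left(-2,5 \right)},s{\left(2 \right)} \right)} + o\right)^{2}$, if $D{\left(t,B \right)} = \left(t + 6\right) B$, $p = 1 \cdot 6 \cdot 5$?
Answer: $1521$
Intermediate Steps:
$p = 30$ ($p = 6 \cdot 5 = 30$)
$D{\left(t,B \right)} = B \left(6 + t\right)$ ($D{\left(t,B \right)} = \left(6 + t\right) B = B \left(6 + t\right)$)
$o = -31$ ($o = 30 - 61 = -31$)
$\left(D{\left(H{\left(-2,5 \right)},s{\left(2 \right)} \right)} + o\right)^{2} = \left(2 \left(6 - 10\right) - 31\right)^{2} = \left(2 \left(-4\right) - 31\right)^{2} = \left(-8 - 31\right)^{2} = \left(-39\right)^{2} = 1521$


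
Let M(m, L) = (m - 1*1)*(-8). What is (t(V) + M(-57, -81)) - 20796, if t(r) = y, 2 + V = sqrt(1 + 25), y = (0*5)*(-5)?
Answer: -20332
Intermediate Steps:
M(m, L) = 8 - 8*m (M(m, L) = (m - 1)*(-8) = (-1 + m)*(-8) = 8 - 8*m)
y = 0 (y = 0*(-5) = 0)
V = -2 + sqrt(26) (V = -2 + sqrt(1 + 25) = -2 + sqrt(26) ≈ 3.0990)
t(r) = 0
(t(V) + M(-57, -81)) - 20796 = (0 + (8 - 8*(-57))) - 20796 = (0 + (8 + 456)) - 20796 = (0 + 464) - 20796 = 464 - 20796 = -20332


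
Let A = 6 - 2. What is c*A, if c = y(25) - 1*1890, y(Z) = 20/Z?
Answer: -37784/5 ≈ -7556.8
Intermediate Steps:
c = -9446/5 (c = 20/25 - 1*1890 = 20*(1/25) - 1890 = ⅘ - 1890 = -9446/5 ≈ -1889.2)
A = 4
c*A = -9446/5*4 = -37784/5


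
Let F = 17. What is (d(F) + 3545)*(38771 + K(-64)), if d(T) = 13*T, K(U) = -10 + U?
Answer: 145732902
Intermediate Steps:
(d(F) + 3545)*(38771 + K(-64)) = (13*17 + 3545)*(38771 + (-10 - 64)) = (221 + 3545)*(38771 - 74) = 3766*38697 = 145732902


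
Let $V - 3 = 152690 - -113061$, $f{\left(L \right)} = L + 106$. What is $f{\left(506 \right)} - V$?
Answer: $-265142$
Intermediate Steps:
$f{\left(L \right)} = 106 + L$
$V = 265754$ ($V = 3 + \left(152690 - -113061\right) = 3 + \left(152690 + 113061\right) = 3 + 265751 = 265754$)
$f{\left(506 \right)} - V = \left(106 + 506\right) - 265754 = 612 - 265754 = -265142$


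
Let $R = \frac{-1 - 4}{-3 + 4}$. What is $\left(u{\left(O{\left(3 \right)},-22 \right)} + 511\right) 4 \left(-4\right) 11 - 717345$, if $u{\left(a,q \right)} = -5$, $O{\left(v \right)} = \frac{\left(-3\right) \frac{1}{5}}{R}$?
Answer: $-806401$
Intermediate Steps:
$R = -5$ ($R = - \frac{5}{1} = \left(-5\right) 1 = -5$)
$O{\left(v \right)} = \frac{3}{25}$ ($O{\left(v \right)} = \frac{\left(-3\right) \frac{1}{5}}{-5} = \left(-3\right) \frac{1}{5} \left(- \frac{1}{5}\right) = \left(- \frac{3}{5}\right) \left(- \frac{1}{5}\right) = \frac{3}{25}$)
$\left(u{\left(O{\left(3 \right)},-22 \right)} + 511\right) 4 \left(-4\right) 11 - 717345 = \left(-5 + 511\right) 4 \left(-4\right) 11 - 717345 = 506 \left(\left(-16\right) 11\right) - 717345 = 506 \left(-176\right) - 717345 = -89056 - 717345 = -806401$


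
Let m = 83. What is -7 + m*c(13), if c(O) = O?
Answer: 1072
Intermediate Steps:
-7 + m*c(13) = -7 + 83*13 = -7 + 1079 = 1072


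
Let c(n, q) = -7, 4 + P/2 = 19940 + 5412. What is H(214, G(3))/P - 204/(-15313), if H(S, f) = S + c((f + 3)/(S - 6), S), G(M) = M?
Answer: 13511775/776307848 ≈ 0.017405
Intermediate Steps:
P = 50696 (P = -8 + 2*(19940 + 5412) = -8 + 2*25352 = -8 + 50704 = 50696)
H(S, f) = -7 + S (H(S, f) = S - 7 = -7 + S)
H(214, G(3))/P - 204/(-15313) = (-7 + 214)/50696 - 204/(-15313) = 207*(1/50696) - 204*(-1/15313) = 207/50696 + 204/15313 = 13511775/776307848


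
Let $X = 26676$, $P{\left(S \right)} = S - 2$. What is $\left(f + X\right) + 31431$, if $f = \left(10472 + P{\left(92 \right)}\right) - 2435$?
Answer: $66234$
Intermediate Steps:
$P{\left(S \right)} = -2 + S$
$f = 8127$ ($f = \left(10472 + \left(-2 + 92\right)\right) - 2435 = \left(10472 + 90\right) - 2435 = 10562 - 2435 = 8127$)
$\left(f + X\right) + 31431 = \left(8127 + 26676\right) + 31431 = 34803 + 31431 = 66234$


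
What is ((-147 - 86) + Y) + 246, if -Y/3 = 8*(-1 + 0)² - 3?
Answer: -2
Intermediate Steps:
Y = -15 (Y = -3*(8*(-1 + 0)² - 3) = -3*(8*(-1)² - 3) = -3*(8*1 - 3) = -3*(8 - 3) = -3*5 = -15)
((-147 - 86) + Y) + 246 = ((-147 - 86) - 15) + 246 = (-233 - 15) + 246 = -248 + 246 = -2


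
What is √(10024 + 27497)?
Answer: 3*√4169 ≈ 193.70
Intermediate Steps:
√(10024 + 27497) = √37521 = 3*√4169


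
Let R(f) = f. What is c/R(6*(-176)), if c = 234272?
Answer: -7321/33 ≈ -221.85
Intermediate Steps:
c/R(6*(-176)) = 234272/((6*(-176))) = 234272/(-1056) = 234272*(-1/1056) = -7321/33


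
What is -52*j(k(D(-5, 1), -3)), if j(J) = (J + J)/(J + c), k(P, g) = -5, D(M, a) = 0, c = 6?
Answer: 520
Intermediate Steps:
j(J) = 2*J/(6 + J) (j(J) = (J + J)/(J + 6) = (2*J)/(6 + J) = 2*J/(6 + J))
-52*j(k(D(-5, 1), -3)) = -104*(-5)/(6 - 5) = -104*(-5)/1 = -104*(-5) = -52*(-10) = 520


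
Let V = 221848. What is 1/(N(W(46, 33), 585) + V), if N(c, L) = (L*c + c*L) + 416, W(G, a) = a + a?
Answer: 1/299484 ≈ 3.3391e-6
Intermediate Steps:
W(G, a) = 2*a
N(c, L) = 416 + 2*L*c (N(c, L) = (L*c + L*c) + 416 = 2*L*c + 416 = 416 + 2*L*c)
1/(N(W(46, 33), 585) + V) = 1/((416 + 2*585*(2*33)) + 221848) = 1/((416 + 2*585*66) + 221848) = 1/((416 + 77220) + 221848) = 1/(77636 + 221848) = 1/299484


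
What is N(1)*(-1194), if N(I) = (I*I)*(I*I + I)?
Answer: -2388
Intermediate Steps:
N(I) = I²*(I + I²) (N(I) = I²*(I² + I) = I²*(I + I²))
N(1)*(-1194) = (1³*(1 + 1))*(-1194) = (1*2)*(-1194) = 2*(-1194) = -2388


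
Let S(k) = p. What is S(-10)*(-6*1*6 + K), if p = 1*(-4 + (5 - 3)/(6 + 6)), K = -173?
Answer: 4807/6 ≈ 801.17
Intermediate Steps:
p = -23/6 (p = 1*(-4 + 2/12) = 1*(-4 + 2*(1/12)) = 1*(-4 + 1/6) = 1*(-23/6) = -23/6 ≈ -3.8333)
S(k) = -23/6
S(-10)*(-6*1*6 + K) = -23*(-6*1*6 - 173)/6 = -23*(-6*6 - 173)/6 = -23*(-36 - 173)/6 = -23/6*(-209) = 4807/6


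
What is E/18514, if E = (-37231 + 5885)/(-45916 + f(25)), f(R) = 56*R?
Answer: 15673/412084612 ≈ 3.8033e-5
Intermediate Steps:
E = 15673/22258 (E = (-37231 + 5885)/(-45916 + 56*25) = -31346/(-45916 + 1400) = -31346/(-44516) = -31346*(-1/44516) = 15673/22258 ≈ 0.70415)
E/18514 = (15673/22258)/18514 = (15673/22258)*(1/18514) = 15673/412084612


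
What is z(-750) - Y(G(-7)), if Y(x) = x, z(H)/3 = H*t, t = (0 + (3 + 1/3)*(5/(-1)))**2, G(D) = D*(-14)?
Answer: -625098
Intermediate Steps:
G(D) = -14*D
t = 2500/9 (t = (0 + (3 + 1/3)*(5*(-1)))**2 = (0 + (10/3)*(-5))**2 = (0 - 50/3)**2 = (-50/3)**2 = 2500/9 ≈ 277.78)
z(H) = 2500*H/3 (z(H) = 3*(H*(2500/9)) = 3*(2500*H/9) = 2500*H/3)
z(-750) - Y(G(-7)) = (2500/3)*(-750) - (-14)*(-7) = -625000 - 1*98 = -625000 - 98 = -625098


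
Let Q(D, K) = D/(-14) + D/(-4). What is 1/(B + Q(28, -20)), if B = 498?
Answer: 1/489 ≈ 0.0020450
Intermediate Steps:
Q(D, K) = -9*D/28 (Q(D, K) = D*(-1/14) + D*(-¼) = -D/14 - D/4 = -9*D/28)
1/(B + Q(28, -20)) = 1/(498 - 9/28*28) = 1/(498 - 9) = 1/489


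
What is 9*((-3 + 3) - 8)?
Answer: -72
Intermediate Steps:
9*((-3 + 3) - 8) = 9*(0 - 8) = 9*(-8) = -72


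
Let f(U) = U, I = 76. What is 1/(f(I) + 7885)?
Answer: 1/7961 ≈ 0.00012561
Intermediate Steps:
1/(f(I) + 7885) = 1/(76 + 7885) = 1/7961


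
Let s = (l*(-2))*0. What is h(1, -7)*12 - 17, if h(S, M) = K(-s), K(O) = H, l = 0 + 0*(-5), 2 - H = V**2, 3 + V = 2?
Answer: -5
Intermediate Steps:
V = -1 (V = -3 + 2 = -1)
H = 1 (H = 2 - 1*(-1)**2 = 2 - 1*1 = 2 - 1 = 1)
l = 0 (l = 0 + 0 = 0)
s = 0 (s = (0*(-2))*0 = 0*0 = 0)
K(O) = 1
h(S, M) = 1
h(1, -7)*12 - 17 = 1*12 - 17 = 12 - 17 = -5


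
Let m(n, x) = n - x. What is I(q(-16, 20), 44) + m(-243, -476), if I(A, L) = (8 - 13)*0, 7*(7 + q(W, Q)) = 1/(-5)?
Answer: 233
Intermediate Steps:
q(W, Q) = -246/35 (q(W, Q) = -7 + (⅐)/(-5) = -7 + (⅐)*(-⅕) = -7 - 1/35 = -246/35)
I(A, L) = 0 (I(A, L) = -5*0 = 0)
I(q(-16, 20), 44) + m(-243, -476) = 0 + (-243 - 1*(-476)) = 0 + (-243 + 476) = 0 + 233 = 233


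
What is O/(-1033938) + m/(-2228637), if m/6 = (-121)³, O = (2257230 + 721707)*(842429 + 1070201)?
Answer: -1911755601773561/346924493 ≈ -5.5106e+6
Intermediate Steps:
O = 5697604274310 (O = 2978937*1912630 = 5697604274310)
m = -10629366 (m = 6*(-121)³ = 6*(-1771561) = -10629366)
O/(-1033938) + m/(-2228637) = 5697604274310/(-1033938) - 10629366/(-2228637) = 5697604274310*(-1/1033938) - 10629366*(-1/2228637) = -2573443665/467 + 3543122/742879 = -1911755601773561/346924493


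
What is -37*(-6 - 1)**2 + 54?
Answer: -1759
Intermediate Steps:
-37*(-6 - 1)**2 + 54 = -37*(-7)**2 + 54 = -37*49 + 54 = -1813 + 54 = -1759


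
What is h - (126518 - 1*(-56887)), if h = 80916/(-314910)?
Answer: -9626024911/52485 ≈ -1.8341e+5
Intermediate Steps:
h = -13486/52485 (h = 80916*(-1/314910) = -13486/52485 ≈ -0.25695)
h - (126518 - 1*(-56887)) = -13486/52485 - (126518 - 1*(-56887)) = -13486/52485 - (126518 + 56887) = -13486/52485 - 1*183405 = -13486/52485 - 183405 = -9626024911/52485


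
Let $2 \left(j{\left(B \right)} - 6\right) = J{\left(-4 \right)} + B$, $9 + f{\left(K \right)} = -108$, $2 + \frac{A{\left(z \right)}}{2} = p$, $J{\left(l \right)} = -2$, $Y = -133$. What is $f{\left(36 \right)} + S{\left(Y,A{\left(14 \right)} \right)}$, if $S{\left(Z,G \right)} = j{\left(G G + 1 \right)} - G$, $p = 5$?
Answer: $- \frac{199}{2} \approx -99.5$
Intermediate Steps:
$A{\left(z \right)} = 6$ ($A{\left(z \right)} = -4 + 2 \cdot 5 = -4 + 10 = 6$)
$f{\left(K \right)} = -117$ ($f{\left(K \right)} = -9 - 108 = -117$)
$j{\left(B \right)} = 5 + \frac{B}{2}$ ($j{\left(B \right)} = 6 + \frac{-2 + B}{2} = 6 + \left(-1 + \frac{B}{2}\right) = 5 + \frac{B}{2}$)
$S{\left(Z,G \right)} = \frac{11}{2} + \frac{G^{2}}{2} - G$ ($S{\left(Z,G \right)} = \left(5 + \frac{G G + 1}{2}\right) - G = \left(5 + \frac{G^{2} + 1}{2}\right) - G = \left(5 + \frac{1 + G^{2}}{2}\right) - G = \left(5 + \left(\frac{1}{2} + \frac{G^{2}}{2}\right)\right) - G = \left(\frac{11}{2} + \frac{G^{2}}{2}\right) - G = \frac{11}{2} + \frac{G^{2}}{2} - G$)
$f{\left(36 \right)} + S{\left(Y,A{\left(14 \right)} \right)} = -117 + \left(\frac{11}{2} + \frac{6^{2}}{2} - 6\right) = -117 + \left(\frac{11}{2} + \frac{1}{2} \cdot 36 - 6\right) = -117 + \left(\frac{11}{2} + 18 - 6\right) = -117 + \frac{35}{2} = - \frac{199}{2}$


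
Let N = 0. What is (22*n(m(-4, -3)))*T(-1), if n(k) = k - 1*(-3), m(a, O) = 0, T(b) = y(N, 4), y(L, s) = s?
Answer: 264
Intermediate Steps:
T(b) = 4
n(k) = 3 + k (n(k) = k + 3 = 3 + k)
(22*n(m(-4, -3)))*T(-1) = (22*(3 + 0))*4 = (22*3)*4 = 66*4 = 264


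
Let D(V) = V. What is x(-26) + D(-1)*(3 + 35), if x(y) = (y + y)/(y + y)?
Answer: -37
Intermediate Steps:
x(y) = 1 (x(y) = (2*y)/((2*y)) = (2*y)*(1/(2*y)) = 1)
x(-26) + D(-1)*(3 + 35) = 1 - (3 + 35) = 1 - 1*38 = 1 - 38 = -37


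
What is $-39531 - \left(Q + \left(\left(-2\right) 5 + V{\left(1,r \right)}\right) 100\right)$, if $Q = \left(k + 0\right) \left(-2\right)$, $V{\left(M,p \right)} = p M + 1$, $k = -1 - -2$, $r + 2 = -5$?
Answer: $-37929$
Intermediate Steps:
$r = -7$ ($r = -2 - 5 = -7$)
$k = 1$ ($k = -1 + 2 = 1$)
$V{\left(M,p \right)} = 1 + M p$ ($V{\left(M,p \right)} = M p + 1 = 1 + M p$)
$Q = -2$ ($Q = \left(1 + 0\right) \left(-2\right) = 1 \left(-2\right) = -2$)
$-39531 - \left(Q + \left(\left(-2\right) 5 + V{\left(1,r \right)}\right) 100\right) = -39531 - \left(-2 + \left(\left(-2\right) 5 + \left(1 + 1 \left(-7\right)\right)\right) 100\right) = -39531 - \left(-2 + \left(-10 + \left(1 - 7\right)\right) 100\right) = -39531 - \left(-2 + \left(-10 - 6\right) 100\right) = -39531 - \left(-2 - 1600\right) = -39531 - -1602 = -39531 + 1602 = -37929$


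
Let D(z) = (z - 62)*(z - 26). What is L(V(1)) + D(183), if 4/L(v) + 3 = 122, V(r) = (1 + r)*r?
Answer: 2260647/119 ≈ 18997.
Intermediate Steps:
V(r) = r*(1 + r)
L(v) = 4/119 (L(v) = 4/(-3 + 122) = 4/119)
D(z) = (-62 + z)*(-26 + z)
L(V(1)) + D(183) = 4/119 + (1612 + 183² - 88*183) = 4/119 + (1612 + 33489 - 16104) = 4/119 + 18997 = 2260647/119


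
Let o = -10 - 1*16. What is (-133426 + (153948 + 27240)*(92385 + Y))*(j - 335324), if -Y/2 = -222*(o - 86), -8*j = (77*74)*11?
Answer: -5304412814721075/2 ≈ -2.6522e+15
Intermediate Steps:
o = -26 (o = -10 - 16 = -26)
j = -31339/4 (j = -77*74*11/8 = -2849*11/4 = -⅛*62678 = -31339/4 ≈ -7834.8)
Y = -49728 (Y = -(-444)*(-26 - 86) = -(-444)*(-112) = -2*24864 = -49728)
(-133426 + (153948 + 27240)*(92385 + Y))*(j - 335324) = (-133426 + (153948 + 27240)*(92385 - 49728))*(-31339/4 - 335324) = (-133426 + 181188*42657)*(-1372635/4) = (-133426 + 7728936516)*(-1372635/4) = 7728803090*(-1372635/4) = -5304412814721075/2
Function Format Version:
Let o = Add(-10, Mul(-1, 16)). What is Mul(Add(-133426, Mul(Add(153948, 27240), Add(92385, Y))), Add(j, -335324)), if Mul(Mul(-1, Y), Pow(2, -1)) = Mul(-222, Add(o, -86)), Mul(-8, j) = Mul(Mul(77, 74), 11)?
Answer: Rational(-5304412814721075, 2) ≈ -2.6522e+15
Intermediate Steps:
o = -26 (o = Add(-10, -16) = -26)
j = Rational(-31339, 4) (j = Mul(Rational(-1, 8), Mul(Mul(77, 74), 11)) = Mul(Rational(-1, 8), Mul(5698, 11)) = Mul(Rational(-1, 8), 62678) = Rational(-31339, 4) ≈ -7834.8)
Y = -49728 (Y = Mul(-2, Mul(-222, Add(-26, -86))) = Mul(-2, Mul(-222, -112)) = Mul(-2, 24864) = -49728)
Mul(Add(-133426, Mul(Add(153948, 27240), Add(92385, Y))), Add(j, -335324)) = Mul(Add(-133426, Mul(Add(153948, 27240), Add(92385, -49728))), Add(Rational(-31339, 4), -335324)) = Mul(Add(-133426, Mul(181188, 42657)), Rational(-1372635, 4)) = Mul(Add(-133426, 7728936516), Rational(-1372635, 4)) = Mul(7728803090, Rational(-1372635, 4)) = Rational(-5304412814721075, 2)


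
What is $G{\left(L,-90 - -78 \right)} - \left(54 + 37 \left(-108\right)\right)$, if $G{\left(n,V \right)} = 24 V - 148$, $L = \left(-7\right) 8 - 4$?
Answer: $3506$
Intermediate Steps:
$L = -60$ ($L = -56 - 4 = -60$)
$G{\left(n,V \right)} = -148 + 24 V$
$G{\left(L,-90 - -78 \right)} - \left(54 + 37 \left(-108\right)\right) = \left(-148 + 24 \left(-90 - -78\right)\right) - \left(54 + 37 \left(-108\right)\right) = \left(-148 + 24 \left(-90 + 78\right)\right) - \left(54 - 3996\right) = \left(-148 + 24 \left(-12\right)\right) - -3942 = \left(-148 - 288\right) + 3942 = -436 + 3942 = 3506$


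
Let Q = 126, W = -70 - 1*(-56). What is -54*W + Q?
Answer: 882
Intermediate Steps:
W = -14 (W = -70 + 56 = -14)
-54*W + Q = -54*(-14) + 126 = 756 + 126 = 882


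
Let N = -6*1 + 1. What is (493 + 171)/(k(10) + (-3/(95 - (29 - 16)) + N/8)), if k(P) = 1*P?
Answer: 217792/3063 ≈ 71.104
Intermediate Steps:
k(P) = P
N = -5 (N = -6 + 1 = -5)
(493 + 171)/(k(10) + (-3/(95 - (29 - 16)) + N/8)) = (493 + 171)/(10 + (-3/(95 - (29 - 16)) - 5/8)) = 664/(10 + (-3/(95 - 1*13) - 5*⅛)) = 664/(10 + (-3/(95 - 13) - 5/8)) = 664/(10 + (-3/82 - 5/8)) = 664/(10 - 217/328) = 664/(3063/328) = 664*(328/3063) = 217792/3063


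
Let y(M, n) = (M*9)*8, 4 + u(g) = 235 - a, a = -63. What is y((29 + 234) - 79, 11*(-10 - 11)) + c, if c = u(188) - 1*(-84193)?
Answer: 97735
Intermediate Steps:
u(g) = 294 (u(g) = -4 + (235 - 1*(-63)) = -4 + (235 + 63) = -4 + 298 = 294)
y(M, n) = 72*M (y(M, n) = (9*M)*8 = 72*M)
c = 84487 (c = 294 - 1*(-84193) = 294 + 84193 = 84487)
y((29 + 234) - 79, 11*(-10 - 11)) + c = 72*((29 + 234) - 79) + 84487 = 72*(263 - 79) + 84487 = 72*184 + 84487 = 13248 + 84487 = 97735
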